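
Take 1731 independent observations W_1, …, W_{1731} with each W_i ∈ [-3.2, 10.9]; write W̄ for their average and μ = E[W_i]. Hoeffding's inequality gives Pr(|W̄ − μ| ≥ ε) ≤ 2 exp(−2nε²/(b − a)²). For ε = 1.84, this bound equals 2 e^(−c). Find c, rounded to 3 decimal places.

c = 2nε²/(b − a)² = 2·1731·1.84² / 14.1² = 58.9555.

58.956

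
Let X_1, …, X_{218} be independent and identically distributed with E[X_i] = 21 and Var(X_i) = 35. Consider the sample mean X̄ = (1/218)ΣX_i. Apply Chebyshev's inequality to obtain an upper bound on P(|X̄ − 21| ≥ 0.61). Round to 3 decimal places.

0.431

Var(X̄) = Var(X_i)/n = 35/218 = 0.16055.
Chebyshev: P(|X̄ − 21| ≥ 0.61) ≤ Var(X̄)/(0.61)² = 35/(218·0.61²) = 0.4315.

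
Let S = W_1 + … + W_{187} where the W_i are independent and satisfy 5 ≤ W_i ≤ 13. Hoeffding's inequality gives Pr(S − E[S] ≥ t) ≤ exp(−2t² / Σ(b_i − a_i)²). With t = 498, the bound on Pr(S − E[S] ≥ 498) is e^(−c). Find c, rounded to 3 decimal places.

41.445

Σ(b_i − a_i)² = 187·(8)² = 11968.
c = 2t²/11968 = 2·498²/11968 = 41.4445.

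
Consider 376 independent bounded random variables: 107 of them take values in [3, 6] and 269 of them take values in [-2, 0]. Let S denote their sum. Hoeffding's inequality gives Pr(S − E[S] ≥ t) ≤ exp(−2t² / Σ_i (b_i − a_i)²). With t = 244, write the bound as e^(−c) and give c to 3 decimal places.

Σ(b_i − a_i)² = 107·3² + 269·2² = 2039.
c = 2t² / 2039 = 2·244² / 2039 = 58.3973.

58.397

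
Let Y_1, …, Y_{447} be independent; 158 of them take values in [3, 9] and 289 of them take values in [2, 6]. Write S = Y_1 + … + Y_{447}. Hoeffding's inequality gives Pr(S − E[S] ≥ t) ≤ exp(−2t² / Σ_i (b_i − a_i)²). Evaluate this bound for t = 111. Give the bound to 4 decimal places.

0.0917

Σ(b_i − a_i)² = 158·6² + 289·4² = 10312.
Exponent = 2·111² / 10312 = 2.38964.
Bound = exp(−2.38964) = 0.09166.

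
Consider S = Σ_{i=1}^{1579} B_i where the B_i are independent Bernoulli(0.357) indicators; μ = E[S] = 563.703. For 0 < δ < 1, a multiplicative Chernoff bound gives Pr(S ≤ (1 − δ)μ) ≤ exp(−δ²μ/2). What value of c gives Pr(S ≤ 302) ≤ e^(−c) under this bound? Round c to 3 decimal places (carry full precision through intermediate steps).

Write 302 = (1 − δ)μ, so δ = 1 − 302/563.703 = 0.4642569…
Then the exponent is δ²μ/2 = (μ − 302)²/(2μ) = 60.748710.

60.749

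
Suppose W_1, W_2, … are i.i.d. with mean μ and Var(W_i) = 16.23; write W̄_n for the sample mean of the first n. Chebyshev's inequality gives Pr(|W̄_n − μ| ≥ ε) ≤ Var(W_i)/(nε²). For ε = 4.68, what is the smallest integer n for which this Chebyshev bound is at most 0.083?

9

Require 16.23/(n·4.68²) ≤ 0.083, i.e. n ≥ 16.23/(0.083·4.68²) = 8.928.
The smallest integer n is 9.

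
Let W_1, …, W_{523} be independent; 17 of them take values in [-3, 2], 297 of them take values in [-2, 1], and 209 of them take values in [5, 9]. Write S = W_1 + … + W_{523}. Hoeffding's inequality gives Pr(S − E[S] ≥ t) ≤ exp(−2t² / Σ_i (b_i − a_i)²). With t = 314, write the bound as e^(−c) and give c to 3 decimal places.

Σ(b_i − a_i)² = 17·5² + 297·3² + 209·4² = 6442.
c = 2t² / 6442 = 2·314² / 6442 = 30.6104.

30.610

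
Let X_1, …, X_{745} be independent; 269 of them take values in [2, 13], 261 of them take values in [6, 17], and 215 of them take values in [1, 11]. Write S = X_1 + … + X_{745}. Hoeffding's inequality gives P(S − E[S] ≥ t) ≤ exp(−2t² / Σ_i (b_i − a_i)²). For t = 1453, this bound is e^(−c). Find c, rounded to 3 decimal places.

49.310

Σ(b_i − a_i)² = 269·11² + 261·11² + 215·10² = 85630.
c = 2t² / 85630 = 2·1453² / 85630 = 49.3100.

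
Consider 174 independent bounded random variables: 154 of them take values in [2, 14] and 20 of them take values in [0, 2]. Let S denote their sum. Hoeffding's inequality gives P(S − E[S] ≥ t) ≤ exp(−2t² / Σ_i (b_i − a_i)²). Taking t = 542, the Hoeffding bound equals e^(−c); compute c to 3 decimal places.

Σ(b_i − a_i)² = 154·12² + 20·2² = 22256.
c = 2t² / 22256 = 2·542² / 22256 = 26.3986.

26.399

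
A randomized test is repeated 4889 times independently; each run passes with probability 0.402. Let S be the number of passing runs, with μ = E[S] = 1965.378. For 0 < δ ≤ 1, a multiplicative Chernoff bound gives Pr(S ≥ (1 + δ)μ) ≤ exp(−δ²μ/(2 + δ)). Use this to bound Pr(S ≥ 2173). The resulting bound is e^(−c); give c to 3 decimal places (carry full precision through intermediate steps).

Write 2173 = (1 + δ)μ, so δ = 2173/1965.378 − 1 = 0.1056397…
Then the exponent is δ²μ/(2 + δ) = (2173 − μ)² / (μ·(2 + δ)) = 10.416374.

10.416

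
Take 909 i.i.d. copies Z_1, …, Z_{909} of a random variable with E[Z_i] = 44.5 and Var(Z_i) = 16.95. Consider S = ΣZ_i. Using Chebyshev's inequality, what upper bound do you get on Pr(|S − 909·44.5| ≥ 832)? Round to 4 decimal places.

0.0223

Var(S) = n·Var(Z_i) = 909·16.95 = 15407.55.
Chebyshev: Pr(|S − 909·44.5| ≥ 832) ≤ Var(S)/832² = 15407.55/692224 = 0.0223.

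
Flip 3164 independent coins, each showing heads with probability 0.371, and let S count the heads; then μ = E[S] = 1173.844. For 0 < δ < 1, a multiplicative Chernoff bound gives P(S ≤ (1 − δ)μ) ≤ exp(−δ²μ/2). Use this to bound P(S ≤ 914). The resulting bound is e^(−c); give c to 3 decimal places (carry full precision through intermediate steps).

28.760

Write 914 = (1 − δ)μ, so δ = 1 − 914/1173.844 = 0.2213616…
Then the exponent is δ²μ/2 = (μ − 914)²/(2μ) = 28.759743.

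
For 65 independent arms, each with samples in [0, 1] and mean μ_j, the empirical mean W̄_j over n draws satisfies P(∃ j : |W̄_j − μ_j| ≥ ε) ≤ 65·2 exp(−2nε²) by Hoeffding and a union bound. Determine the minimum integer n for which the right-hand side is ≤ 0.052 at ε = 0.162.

Need 2·65·exp(−2nε²) ≤ 0.052, i.e. exp(−2nε²) ≤ 0.052/130.
So 2nε² ≥ ln(130/0.052) = 7.824046.
Hence n ≥ 7.824046/(2·0.162²) = 149.064.
The smallest integer n is 150.

150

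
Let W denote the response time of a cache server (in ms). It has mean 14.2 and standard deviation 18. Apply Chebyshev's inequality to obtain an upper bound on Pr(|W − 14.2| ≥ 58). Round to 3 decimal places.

Chebyshev: Pr(|W − μ| ≥ t) ≤ Var(W)/t².
Var(W) = σ² = 18² = 324.
Bound = 324 / 3364 = 0.0963.

0.096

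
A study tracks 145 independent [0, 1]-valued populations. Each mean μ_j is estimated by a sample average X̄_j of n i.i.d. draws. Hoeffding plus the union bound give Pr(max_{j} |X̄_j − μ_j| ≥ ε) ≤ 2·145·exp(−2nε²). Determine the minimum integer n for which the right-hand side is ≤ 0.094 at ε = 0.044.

2075

Need 2·145·exp(−2nε²) ≤ 0.094, i.e. exp(−2nε²) ≤ 0.094/290.
So 2nε² ≥ ln(290/0.094) = 8.034341.
Hence n ≥ 8.034341/(2·0.044²) = 2074.985.
The smallest integer n is 2075.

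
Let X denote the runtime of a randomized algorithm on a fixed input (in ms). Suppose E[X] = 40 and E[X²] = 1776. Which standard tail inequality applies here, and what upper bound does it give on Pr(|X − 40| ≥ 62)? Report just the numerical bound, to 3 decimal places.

0.046

The first two moments determine the variance, so Chebyshev's inequality is the sharpest standard bound available.
Var(X) = E[X²] − (E[X])² = 1776 − 1600 = 176.
Chebyshev's inequality: Pr(|X − μ| ≥ t) ≤ Var(X)/t² = 176/3844 = 0.0458.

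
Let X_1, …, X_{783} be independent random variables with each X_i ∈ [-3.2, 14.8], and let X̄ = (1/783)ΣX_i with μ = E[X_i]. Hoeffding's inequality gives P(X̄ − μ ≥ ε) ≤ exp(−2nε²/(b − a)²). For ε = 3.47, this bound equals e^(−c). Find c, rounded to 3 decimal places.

58.198

c = 2nε²/(b − a)² = 2·783·3.47² / 18² = 58.1977.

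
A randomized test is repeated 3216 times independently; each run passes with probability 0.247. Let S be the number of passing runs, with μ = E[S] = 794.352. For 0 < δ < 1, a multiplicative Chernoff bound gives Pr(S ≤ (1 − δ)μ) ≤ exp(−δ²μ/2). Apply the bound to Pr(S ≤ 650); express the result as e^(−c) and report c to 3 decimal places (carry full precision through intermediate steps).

13.116

Write 650 = (1 − δ)μ, so δ = 1 − 650/794.352 = 0.181723…
Then the exponent is δ²μ/2 = (μ − 650)²/(2μ) = 13.116037.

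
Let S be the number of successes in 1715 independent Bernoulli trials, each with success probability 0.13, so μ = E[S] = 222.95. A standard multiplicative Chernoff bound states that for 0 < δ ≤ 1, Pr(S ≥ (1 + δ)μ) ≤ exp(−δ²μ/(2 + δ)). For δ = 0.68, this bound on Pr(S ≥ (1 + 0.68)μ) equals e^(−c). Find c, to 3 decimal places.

38.467

c = δ²μ/(2 + δ) = 0.68²·222.95/(2 + 0.68) = 38.4672.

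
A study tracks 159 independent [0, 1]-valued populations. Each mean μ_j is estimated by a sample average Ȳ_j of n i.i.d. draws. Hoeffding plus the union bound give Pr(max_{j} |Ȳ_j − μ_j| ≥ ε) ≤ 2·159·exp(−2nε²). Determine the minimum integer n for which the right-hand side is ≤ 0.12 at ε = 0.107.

345

Need 2·159·exp(−2nε²) ≤ 0.12, i.e. exp(−2nε²) ≤ 0.12/318.
So 2nε² ≥ ln(318/0.12) = 7.882315.
Hence n ≥ 7.882315/(2·0.107²) = 344.236.
The smallest integer n is 345.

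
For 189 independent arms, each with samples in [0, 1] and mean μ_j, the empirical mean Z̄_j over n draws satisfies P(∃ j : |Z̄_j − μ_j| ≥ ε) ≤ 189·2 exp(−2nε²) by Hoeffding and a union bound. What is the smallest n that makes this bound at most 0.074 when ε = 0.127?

265

Need 2·189·exp(−2nε²) ≤ 0.074, i.e. exp(−2nε²) ≤ 0.074/378.
So 2nε² ≥ ln(378/0.074) = 8.538584.
Hence n ≥ 8.538584/(2·0.127²) = 264.697.
The smallest integer n is 265.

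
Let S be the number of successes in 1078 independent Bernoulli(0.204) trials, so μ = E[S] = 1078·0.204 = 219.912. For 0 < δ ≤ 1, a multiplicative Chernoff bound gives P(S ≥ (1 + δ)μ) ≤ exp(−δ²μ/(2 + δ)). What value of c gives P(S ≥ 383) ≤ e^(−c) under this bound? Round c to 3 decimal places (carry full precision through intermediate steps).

44.115

Write 383 = (1 + δ)μ, so δ = 383/219.912 − 1 = 0.7416057…
Then the exponent is δ²μ/(2 + δ) = (383 − μ)² / (μ·(2 + δ)) = 44.115386.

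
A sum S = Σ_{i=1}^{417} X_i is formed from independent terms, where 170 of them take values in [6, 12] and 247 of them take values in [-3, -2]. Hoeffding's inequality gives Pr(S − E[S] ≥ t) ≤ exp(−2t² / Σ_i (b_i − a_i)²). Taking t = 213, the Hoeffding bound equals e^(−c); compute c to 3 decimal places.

Σ(b_i − a_i)² = 170·6² + 247·1² = 6367.
c = 2t² / 6367 = 2·213² / 6367 = 14.2513.

14.251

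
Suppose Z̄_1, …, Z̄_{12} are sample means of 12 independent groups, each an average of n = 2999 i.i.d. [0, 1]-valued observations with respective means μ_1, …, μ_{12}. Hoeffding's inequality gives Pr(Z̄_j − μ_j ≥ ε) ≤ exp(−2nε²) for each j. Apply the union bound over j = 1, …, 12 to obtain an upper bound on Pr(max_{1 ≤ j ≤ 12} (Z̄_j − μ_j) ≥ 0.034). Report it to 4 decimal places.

0.0117

Per-experiment Hoeffding bound: exp(−2·2999·0.034²) = exp(−6.93369) = 0.0009744.
Union bound over 12 events: 12·0.0009744 = 0.01169.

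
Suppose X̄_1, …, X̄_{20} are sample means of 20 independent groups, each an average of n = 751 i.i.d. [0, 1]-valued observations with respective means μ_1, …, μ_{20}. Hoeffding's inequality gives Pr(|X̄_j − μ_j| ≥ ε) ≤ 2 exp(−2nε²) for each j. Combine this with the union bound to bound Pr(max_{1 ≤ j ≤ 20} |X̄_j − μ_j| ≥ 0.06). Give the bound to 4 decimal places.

Per-experiment Hoeffding bound: 2·exp(−2·751·0.06²) = 2·exp(−5.40720) = 0.0089684.
Union bound over 20 events: 20·0.0089684 = 0.17937.

0.1794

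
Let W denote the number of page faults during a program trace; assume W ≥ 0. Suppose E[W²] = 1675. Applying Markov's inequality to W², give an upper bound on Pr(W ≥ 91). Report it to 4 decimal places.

Since W ≥ 0, the event {W ≥ 91} is the same as {W² ≥ 8281}.
Markov's inequality applied to W² gives Pr(W² ≥ 8281) ≤ E[W²]/8281 = 1675/8281 = 0.2023.

0.2023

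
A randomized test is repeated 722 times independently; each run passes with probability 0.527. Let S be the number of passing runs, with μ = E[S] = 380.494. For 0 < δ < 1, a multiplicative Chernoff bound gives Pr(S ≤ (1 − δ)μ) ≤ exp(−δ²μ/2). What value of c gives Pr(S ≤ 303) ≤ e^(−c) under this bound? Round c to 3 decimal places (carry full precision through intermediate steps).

Write 303 = (1 − δ)μ, so δ = 1 − 303/380.494 = 0.2036668…
Then the exponent is δ²μ/2 = (μ − 303)²/(2μ) = 7.891478.

7.891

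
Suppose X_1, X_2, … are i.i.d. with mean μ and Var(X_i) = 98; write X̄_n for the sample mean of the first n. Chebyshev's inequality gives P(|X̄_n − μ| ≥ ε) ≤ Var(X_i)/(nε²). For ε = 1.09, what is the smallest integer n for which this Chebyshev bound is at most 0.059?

1399

Require 98/(n·1.09²) ≤ 0.059, i.e. n ≥ 98/(0.059·1.09²) = 1398.045.
The smallest integer n is 1399.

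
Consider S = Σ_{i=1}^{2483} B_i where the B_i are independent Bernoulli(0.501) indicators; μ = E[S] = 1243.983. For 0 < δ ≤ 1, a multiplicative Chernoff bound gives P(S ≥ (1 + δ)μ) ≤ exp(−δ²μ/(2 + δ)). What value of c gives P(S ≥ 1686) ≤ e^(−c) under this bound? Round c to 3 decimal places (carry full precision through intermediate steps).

Write 1686 = (1 + δ)μ, so δ = 1686/1243.983 − 1 = 0.355324…
Then the exponent is δ²μ/(2 + δ) = (1686 − μ)² / (μ·(2 + δ)) = 66.682649.

66.683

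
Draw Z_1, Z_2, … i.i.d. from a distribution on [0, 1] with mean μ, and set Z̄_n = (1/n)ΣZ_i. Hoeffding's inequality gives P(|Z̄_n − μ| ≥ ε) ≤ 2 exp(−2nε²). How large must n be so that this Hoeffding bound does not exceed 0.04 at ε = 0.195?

52

Require 2·exp(−2nε²) ≤ 0.04, i.e. 2nε² ≥ ln(2/0.04) = 3.912023.
So n ≥ 3.912023 / (2·0.195²) = 51.440.
The smallest integer n is 52.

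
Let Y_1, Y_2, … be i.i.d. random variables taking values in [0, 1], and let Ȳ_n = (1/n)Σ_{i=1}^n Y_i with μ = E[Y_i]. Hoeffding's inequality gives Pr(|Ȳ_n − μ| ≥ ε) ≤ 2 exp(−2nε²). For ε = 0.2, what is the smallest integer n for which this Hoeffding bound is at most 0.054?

Require 2·exp(−2nε²) ≤ 0.054, i.e. 2nε² ≥ ln(2/0.054) = 3.611918.
So n ≥ 3.611918 / (2·0.2²) = 45.149.
The smallest integer n is 46.

46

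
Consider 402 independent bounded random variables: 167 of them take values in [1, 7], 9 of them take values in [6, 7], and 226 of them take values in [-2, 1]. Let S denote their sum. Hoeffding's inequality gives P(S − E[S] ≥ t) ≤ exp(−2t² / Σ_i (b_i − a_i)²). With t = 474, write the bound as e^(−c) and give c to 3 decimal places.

55.785

Σ(b_i − a_i)² = 167·6² + 9·1² + 226·3² = 8055.
c = 2t² / 8055 = 2·474² / 8055 = 55.7855.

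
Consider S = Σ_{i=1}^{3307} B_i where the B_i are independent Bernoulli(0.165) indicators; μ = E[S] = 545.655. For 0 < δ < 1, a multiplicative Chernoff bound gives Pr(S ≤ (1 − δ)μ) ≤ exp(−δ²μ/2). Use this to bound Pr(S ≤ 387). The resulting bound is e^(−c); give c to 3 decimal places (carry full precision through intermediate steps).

Write 387 = (1 − δ)μ, so δ = 1 − 387/545.655 = 0.2907606…
Then the exponent is δ²μ/2 = (μ − 387)²/(2μ) = 23.065315.

23.065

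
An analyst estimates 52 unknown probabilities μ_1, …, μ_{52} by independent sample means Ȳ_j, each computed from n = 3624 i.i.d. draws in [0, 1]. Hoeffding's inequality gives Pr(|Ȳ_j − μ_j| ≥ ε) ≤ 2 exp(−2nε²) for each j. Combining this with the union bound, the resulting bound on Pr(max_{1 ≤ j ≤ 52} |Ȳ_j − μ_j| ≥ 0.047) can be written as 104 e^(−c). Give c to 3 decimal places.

16.011

Union bound over the 52 events: Pr(max_{1 ≤ j ≤ 52} |Ȳ_j − μ_j| ≥ 0.047) ≤ 52·2·exp(−2nε²) = 104 exp(−2·3624·0.047²).
So c = 2·3624·0.047² = 16.0108.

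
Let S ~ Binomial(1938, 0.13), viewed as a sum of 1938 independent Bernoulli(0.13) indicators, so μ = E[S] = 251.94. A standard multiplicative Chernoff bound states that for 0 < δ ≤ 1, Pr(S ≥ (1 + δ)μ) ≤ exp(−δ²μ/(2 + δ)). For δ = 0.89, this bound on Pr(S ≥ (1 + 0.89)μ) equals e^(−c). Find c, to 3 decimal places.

c = δ²μ/(2 + δ) = 0.89²·251.94/(2 + 0.89) = 69.0525.

69.052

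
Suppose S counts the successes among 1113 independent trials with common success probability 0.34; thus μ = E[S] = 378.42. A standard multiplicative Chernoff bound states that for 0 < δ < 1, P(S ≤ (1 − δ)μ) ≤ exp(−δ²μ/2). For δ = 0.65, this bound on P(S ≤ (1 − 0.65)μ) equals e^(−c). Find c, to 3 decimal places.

79.941

c = δ²μ/2 = 0.65²·378.42/2 = 79.9412.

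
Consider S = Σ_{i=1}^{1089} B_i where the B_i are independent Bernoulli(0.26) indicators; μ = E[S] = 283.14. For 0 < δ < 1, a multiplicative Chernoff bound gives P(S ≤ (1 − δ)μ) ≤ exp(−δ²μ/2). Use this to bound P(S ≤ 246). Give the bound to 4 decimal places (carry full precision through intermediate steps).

Write 246 = (1 − δ)μ, so δ = 1 − 246/283.14 = 0.1311719…
Then the exponent is δ²μ/2 = (μ − 246)²/(2μ) = 2.435861.
Bound = exp(−2.435861) = 0.08752.

0.0875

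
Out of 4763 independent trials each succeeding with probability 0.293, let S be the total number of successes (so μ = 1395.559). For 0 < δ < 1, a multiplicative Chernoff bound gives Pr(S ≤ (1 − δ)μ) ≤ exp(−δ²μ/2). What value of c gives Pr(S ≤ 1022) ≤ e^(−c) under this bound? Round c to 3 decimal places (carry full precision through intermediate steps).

49.997

Write 1022 = (1 − δ)μ, so δ = 1 − 1022/1395.559 = 0.267677…
Then the exponent is δ²μ/2 = (μ − 1022)²/(2μ) = 49.996570.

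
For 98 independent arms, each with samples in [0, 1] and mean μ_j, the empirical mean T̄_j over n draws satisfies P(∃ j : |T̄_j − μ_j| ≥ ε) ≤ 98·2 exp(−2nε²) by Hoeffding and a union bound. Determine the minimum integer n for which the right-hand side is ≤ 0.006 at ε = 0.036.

4011

Need 2·98·exp(−2nε²) ≤ 0.006, i.e. exp(−2nε²) ≤ 0.006/196.
So 2nε² ≥ ln(196/0.006) = 10.394110.
Hence n ≥ 10.394110/(2·0.036²) = 4010.073.
The smallest integer n is 4011.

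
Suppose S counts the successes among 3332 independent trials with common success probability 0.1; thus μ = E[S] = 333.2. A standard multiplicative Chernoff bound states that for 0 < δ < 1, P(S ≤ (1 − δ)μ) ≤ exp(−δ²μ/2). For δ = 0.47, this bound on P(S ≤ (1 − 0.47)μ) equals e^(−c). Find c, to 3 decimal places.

c = δ²μ/2 = 0.47²·333.2/2 = 36.8019.

36.802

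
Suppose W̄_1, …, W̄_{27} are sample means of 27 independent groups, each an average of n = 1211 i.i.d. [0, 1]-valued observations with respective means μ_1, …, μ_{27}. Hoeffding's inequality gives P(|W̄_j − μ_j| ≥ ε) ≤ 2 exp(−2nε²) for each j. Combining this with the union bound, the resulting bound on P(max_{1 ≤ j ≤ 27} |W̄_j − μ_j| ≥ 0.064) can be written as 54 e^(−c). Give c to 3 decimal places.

9.921

Union bound over the 27 events: P(max_{1 ≤ j ≤ 27} |W̄_j − μ_j| ≥ 0.064) ≤ 27·2·exp(−2nε²) = 54 exp(−2·1211·0.064²).
So c = 2·1211·0.064² = 9.9205.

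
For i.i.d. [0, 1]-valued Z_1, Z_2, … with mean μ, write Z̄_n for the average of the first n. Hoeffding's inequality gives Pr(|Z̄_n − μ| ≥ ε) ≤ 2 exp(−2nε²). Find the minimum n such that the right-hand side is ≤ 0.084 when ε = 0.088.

205

Require 2·exp(−2nε²) ≤ 0.084, i.e. 2nε² ≥ ln(2/0.084) = 3.170086.
So n ≥ 3.170086 / (2·0.088²) = 204.680.
The smallest integer n is 205.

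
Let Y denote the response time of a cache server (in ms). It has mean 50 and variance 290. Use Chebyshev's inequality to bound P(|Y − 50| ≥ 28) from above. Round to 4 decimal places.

Chebyshev: P(|Y − μ| ≥ t) ≤ Var(Y)/t².
Bound = 290 / 784 = 0.3699.

0.3699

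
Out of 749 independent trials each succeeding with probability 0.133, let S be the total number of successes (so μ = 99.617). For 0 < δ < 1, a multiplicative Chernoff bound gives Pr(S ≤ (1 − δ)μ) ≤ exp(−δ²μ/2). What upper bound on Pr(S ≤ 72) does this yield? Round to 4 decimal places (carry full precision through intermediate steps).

0.0217

Write 72 = (1 − δ)μ, so δ = 1 − 72/99.617 = 0.2772318…
Then the exponent is δ²μ/2 = (μ − 72)²/(2μ) = 3.828155.
Bound = exp(−3.828155) = 0.02175.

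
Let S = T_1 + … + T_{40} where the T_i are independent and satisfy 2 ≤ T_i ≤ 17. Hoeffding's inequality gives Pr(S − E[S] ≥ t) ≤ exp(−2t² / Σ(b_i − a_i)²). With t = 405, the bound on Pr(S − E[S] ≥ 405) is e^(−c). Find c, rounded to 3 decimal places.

Σ(b_i − a_i)² = 40·(15)² = 9000.
c = 2t²/9000 = 2·405²/9000 = 36.4500.

36.450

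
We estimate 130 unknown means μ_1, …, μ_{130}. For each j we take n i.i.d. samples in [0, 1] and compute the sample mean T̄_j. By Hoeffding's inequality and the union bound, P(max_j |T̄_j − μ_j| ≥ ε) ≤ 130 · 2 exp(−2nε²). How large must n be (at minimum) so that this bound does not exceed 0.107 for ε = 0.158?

Need 2·130·exp(−2nε²) ≤ 0.107, i.e. exp(−2nε²) ≤ 0.107/260.
So 2nε² ≥ ln(260/0.107) = 7.795608.
Hence n ≥ 7.795608/(2·0.158²) = 156.137.
The smallest integer n is 157.

157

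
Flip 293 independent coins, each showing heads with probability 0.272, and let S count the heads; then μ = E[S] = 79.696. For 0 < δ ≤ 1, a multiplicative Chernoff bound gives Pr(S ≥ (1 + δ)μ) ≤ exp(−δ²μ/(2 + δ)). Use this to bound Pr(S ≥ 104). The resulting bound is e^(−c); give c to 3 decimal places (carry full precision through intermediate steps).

3.216

Write 104 = (1 + δ)μ, so δ = 104/79.696 − 1 = 0.3049588…
Then the exponent is δ²μ/(2 + δ) = (104 − μ)² / (μ·(2 + δ)) = 3.215554.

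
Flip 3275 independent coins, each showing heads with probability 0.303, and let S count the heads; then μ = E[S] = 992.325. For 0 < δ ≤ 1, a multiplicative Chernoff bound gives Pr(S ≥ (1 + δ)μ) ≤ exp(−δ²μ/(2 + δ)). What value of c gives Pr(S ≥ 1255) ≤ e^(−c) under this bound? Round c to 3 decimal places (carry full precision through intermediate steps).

Write 1255 = (1 + δ)μ, so δ = 1255/992.325 − 1 = 0.2647066…
Then the exponent is δ²μ/(2 + δ) = (1255 − μ)² / (μ·(2 + δ)) = 30.702349.

30.702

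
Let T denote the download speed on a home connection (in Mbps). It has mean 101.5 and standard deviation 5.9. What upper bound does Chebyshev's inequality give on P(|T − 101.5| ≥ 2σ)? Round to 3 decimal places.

0.250

Chebyshev: P(|T − μ| ≥ t) ≤ Var(T)/t².
Var(T) = σ² = 5.9² = 34.81.
t = 2·5.9 = 11.8.
Bound = 34.81 / 139.24 = 0.2500.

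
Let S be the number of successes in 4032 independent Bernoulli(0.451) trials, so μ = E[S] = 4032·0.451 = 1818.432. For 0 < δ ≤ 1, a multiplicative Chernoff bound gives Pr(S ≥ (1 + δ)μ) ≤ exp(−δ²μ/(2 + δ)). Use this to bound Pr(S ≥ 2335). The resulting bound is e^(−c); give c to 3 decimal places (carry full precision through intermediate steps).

Write 2335 = (1 + δ)μ, so δ = 2335/1818.432 − 1 = 0.2840733…
Then the exponent is δ²μ/(2 + δ) = (2335 − μ)² / (μ·(2 + δ)) = 64.246266.

64.246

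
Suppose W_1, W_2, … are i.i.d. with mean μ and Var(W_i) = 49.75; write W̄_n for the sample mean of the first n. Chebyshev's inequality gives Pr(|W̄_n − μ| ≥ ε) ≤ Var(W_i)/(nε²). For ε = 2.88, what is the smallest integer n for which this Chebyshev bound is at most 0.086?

Require 49.75/(n·2.88²) ≤ 0.086, i.e. n ≥ 49.75/(0.086·2.88²) = 69.744.
The smallest integer n is 70.

70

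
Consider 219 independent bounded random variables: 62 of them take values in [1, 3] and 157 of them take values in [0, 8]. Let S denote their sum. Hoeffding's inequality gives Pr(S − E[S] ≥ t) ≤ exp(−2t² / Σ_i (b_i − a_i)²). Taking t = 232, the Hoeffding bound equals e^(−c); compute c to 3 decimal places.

10.455

Σ(b_i − a_i)² = 62·2² + 157·8² = 10296.
c = 2t² / 10296 = 2·232² / 10296 = 10.4553.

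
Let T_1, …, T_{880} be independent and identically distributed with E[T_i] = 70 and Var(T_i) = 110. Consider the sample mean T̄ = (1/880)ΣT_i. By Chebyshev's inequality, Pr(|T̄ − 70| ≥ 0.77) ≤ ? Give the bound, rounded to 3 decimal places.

Var(T̄) = Var(T_i)/n = 110/880 = 0.125.
Chebyshev: Pr(|T̄ − 70| ≥ 0.77) ≤ Var(T̄)/(0.77)² = 110/(880·0.77²) = 0.2108.

0.211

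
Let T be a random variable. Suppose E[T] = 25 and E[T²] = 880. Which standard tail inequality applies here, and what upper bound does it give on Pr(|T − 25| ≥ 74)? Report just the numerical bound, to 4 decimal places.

0.0466

The first two moments determine the variance, so Chebyshev's inequality is the sharpest standard bound available.
Var(T) = E[T²] − (E[T])² = 880 − 625 = 255.
Chebyshev's inequality: Pr(|T − μ| ≥ t) ≤ Var(T)/t² = 255/5476 = 0.0466.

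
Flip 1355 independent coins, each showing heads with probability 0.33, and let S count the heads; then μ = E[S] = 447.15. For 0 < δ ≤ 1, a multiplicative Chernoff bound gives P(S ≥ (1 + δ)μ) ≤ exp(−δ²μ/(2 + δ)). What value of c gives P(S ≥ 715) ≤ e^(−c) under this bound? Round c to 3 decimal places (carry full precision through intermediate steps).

Write 715 = (1 + δ)μ, so δ = 715/447.15 − 1 = 0.599016…
Then the exponent is δ²μ/(2 + δ) = (715 − μ)² / (μ·(2 + δ)) = 61.733531.

61.734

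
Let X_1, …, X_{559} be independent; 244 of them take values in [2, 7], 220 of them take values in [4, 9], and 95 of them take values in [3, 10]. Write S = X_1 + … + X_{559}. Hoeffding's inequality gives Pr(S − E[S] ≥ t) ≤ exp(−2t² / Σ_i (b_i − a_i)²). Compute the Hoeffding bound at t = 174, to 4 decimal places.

0.0241

Σ(b_i − a_i)² = 244·5² + 220·5² + 95·7² = 16255.
Exponent = 2·174² / 16255 = 3.72513.
Bound = exp(−3.72513) = 0.02411.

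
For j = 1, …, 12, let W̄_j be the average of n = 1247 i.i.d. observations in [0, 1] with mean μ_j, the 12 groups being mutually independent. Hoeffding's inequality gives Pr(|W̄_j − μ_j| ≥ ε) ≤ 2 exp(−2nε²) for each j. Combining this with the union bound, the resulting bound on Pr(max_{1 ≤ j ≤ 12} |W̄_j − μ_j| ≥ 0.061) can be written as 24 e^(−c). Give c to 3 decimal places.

Union bound over the 12 events: Pr(max_{1 ≤ j ≤ 12} |W̄_j − μ_j| ≥ 0.061) ≤ 12·2·exp(−2nε²) = 24 exp(−2·1247·0.061²).
So c = 2·1247·0.061² = 9.2802.

9.280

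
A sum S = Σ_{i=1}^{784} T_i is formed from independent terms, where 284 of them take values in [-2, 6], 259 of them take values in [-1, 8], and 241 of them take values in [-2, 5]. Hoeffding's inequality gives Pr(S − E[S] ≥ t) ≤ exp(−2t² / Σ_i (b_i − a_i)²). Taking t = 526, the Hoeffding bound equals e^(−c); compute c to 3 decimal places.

10.858

Σ(b_i − a_i)² = 284·8² + 259·9² + 241·7² = 50964.
c = 2t² / 50964 = 2·526² / 50964 = 10.8577.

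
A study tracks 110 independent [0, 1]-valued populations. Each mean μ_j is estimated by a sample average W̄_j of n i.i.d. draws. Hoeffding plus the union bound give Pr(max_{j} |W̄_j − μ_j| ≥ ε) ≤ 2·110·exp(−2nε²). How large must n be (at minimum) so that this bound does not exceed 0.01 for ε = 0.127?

Need 2·110·exp(−2nε²) ≤ 0.01, i.e. exp(−2nε²) ≤ 0.01/220.
So 2nε² ≥ ln(220/0.01) = 9.998798.
Hence n ≥ 9.998798/(2·0.127²) = 309.963.
The smallest integer n is 310.

310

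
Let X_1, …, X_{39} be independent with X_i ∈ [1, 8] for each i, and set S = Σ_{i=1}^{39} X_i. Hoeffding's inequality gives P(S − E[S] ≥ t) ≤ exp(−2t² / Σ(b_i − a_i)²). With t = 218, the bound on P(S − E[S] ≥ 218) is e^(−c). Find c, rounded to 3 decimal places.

49.737

Σ(b_i − a_i)² = 39·(7)² = 1911.
c = 2t²/1911 = 2·218²/1911 = 49.7373.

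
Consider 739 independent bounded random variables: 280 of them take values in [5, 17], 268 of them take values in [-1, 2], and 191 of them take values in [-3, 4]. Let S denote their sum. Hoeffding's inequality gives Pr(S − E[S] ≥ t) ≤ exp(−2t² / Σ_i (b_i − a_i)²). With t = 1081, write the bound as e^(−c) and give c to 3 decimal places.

44.866

Σ(b_i − a_i)² = 280·12² + 268·3² + 191·7² = 52091.
c = 2t² / 52091 = 2·1081² / 52091 = 44.8661.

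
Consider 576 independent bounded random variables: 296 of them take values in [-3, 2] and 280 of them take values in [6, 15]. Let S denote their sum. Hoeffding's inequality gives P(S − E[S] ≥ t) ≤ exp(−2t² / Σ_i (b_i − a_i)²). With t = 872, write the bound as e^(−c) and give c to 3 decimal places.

Σ(b_i − a_i)² = 296·5² + 280·9² = 30080.
c = 2t² / 30080 = 2·872² / 30080 = 50.5574.

50.557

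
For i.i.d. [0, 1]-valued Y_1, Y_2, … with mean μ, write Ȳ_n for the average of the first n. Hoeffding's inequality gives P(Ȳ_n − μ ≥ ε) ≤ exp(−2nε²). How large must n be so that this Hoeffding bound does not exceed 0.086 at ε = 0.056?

Require exp(−2nε²) ≤ 0.086, i.e. 2nε² ≥ ln(1/0.086) = 2.453408.
So n ≥ 2.453408 / (2·0.056²) = 391.168.
The smallest integer n is 392.

392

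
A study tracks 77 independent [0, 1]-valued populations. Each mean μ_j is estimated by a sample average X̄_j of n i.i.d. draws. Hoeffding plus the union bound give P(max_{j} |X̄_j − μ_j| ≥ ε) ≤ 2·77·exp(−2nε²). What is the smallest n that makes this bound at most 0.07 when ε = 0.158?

Need 2·77·exp(−2nε²) ≤ 0.07, i.e. exp(−2nε²) ≤ 0.07/154.
So 2nε² ≥ ln(154/0.07) = 7.696213.
Hence n ≥ 7.696213/(2·0.158²) = 154.146.
The smallest integer n is 155.

155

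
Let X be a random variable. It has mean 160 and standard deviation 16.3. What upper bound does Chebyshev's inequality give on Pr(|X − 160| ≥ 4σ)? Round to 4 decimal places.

0.0625

Chebyshev: Pr(|X − μ| ≥ t) ≤ Var(X)/t².
Var(X) = σ² = 16.3² = 265.69.
t = 4·16.3 = 65.2.
Bound = 265.69 / 4251.04 = 0.0625.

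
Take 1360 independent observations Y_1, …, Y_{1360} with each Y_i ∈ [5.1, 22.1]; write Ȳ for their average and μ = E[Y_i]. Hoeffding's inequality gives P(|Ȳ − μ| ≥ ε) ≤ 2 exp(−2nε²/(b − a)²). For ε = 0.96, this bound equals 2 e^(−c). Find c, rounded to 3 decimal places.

8.674

c = 2nε²/(b − a)² = 2·1360·0.96² / 17² = 8.6739.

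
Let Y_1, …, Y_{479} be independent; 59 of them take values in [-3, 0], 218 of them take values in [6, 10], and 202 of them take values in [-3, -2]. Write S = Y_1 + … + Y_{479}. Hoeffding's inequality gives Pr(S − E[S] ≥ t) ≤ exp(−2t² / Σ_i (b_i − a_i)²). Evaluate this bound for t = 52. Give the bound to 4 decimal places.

Σ(b_i − a_i)² = 59·3² + 218·4² + 202·1² = 4221.
Exponent = 2·52² / 4221 = 1.28121.
Bound = exp(−1.28121) = 0.27770.

0.2777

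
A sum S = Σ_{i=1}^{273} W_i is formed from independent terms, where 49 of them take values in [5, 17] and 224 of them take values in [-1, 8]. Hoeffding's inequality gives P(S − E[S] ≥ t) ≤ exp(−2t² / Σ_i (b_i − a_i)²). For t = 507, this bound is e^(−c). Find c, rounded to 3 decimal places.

Σ(b_i − a_i)² = 49·12² + 224·9² = 25200.
c = 2t² / 25200 = 2·507² / 25200 = 20.4007.

20.401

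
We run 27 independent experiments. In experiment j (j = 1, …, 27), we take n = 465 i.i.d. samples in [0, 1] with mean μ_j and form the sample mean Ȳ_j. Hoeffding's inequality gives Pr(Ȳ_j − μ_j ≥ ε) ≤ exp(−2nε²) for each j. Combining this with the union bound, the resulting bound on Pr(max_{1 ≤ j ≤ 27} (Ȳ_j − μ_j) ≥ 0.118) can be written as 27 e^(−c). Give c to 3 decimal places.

Union bound over the 27 events: Pr(max_{1 ≤ j ≤ 27} (Ȳ_j − μ_j) ≥ 0.118) ≤ 27·exp(−2nε²) = 27 exp(−2·465·0.118²).
So c = 2·465·0.118² = 12.9493.

12.949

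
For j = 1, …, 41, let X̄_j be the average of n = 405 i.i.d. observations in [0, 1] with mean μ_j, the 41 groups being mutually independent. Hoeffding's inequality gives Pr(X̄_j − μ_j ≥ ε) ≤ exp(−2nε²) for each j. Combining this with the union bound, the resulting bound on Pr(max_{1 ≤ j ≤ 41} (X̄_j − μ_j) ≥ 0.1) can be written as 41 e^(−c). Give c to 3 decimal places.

8.100

Union bound over the 41 events: Pr(max_{1 ≤ j ≤ 41} (X̄_j − μ_j) ≥ 0.1) ≤ 41·exp(−2nε²) = 41 exp(−2·405·0.1²).
So c = 2·405·0.1² = 8.1000.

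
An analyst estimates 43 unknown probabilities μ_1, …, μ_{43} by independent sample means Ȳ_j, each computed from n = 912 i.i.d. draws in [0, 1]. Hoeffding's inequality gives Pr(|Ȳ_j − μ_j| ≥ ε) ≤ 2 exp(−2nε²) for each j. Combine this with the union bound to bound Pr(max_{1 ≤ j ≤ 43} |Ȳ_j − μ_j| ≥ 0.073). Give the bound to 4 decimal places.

0.0052

Per-experiment Hoeffding bound: 2·exp(−2·912·0.073²) = 2·exp(−9.72010) = 0.00012013.
Union bound over 43 events: 43·0.00012013 = 0.00517.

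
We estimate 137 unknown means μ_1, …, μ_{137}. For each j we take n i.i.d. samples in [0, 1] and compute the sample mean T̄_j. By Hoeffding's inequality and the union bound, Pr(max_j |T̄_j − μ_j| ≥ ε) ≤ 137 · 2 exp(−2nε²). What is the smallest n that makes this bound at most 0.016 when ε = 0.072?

Need 2·137·exp(−2nε²) ≤ 0.016, i.e. exp(−2nε²) ≤ 0.016/274.
So 2nε² ≥ ln(274/0.016) = 9.748295.
Hence n ≥ 9.748295/(2·0.072²) = 940.229.
The smallest integer n is 941.

941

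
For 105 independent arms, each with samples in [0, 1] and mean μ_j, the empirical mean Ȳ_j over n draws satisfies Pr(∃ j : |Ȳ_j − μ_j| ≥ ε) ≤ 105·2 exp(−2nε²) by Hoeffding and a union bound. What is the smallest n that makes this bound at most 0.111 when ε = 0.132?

Need 2·105·exp(−2nε²) ≤ 0.111, i.e. exp(−2nε²) ≤ 0.111/210.
So 2nε² ≥ ln(210/0.111) = 7.545333.
Hence n ≥ 7.545333/(2·0.132²) = 216.521.
The smallest integer n is 217.

217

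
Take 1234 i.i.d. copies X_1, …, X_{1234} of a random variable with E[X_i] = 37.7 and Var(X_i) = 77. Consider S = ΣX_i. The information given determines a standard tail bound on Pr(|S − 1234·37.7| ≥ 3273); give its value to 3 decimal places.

With mean and variance of each term known, Chebyshev's inequality bounds the deviation of the sum (or sample mean).
Var(S) = n·Var(X_i) = 1234·77 = 95018.
Chebyshev: Pr(|S − 1234·37.7| ≥ 3273) ≤ Var(S)/3273² = 95018/10712529 = 0.0089.

0.009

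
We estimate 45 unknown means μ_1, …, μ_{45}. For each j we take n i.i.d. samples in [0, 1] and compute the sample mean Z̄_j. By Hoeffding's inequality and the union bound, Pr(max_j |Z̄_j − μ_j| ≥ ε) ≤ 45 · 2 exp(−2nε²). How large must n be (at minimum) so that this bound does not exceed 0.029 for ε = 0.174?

Need 2·45·exp(−2nε²) ≤ 0.029, i.e. exp(−2nε²) ≤ 0.029/90.
So 2nε² ≥ ln(90/0.029) = 8.040269.
Hence n ≥ 8.040269/(2·0.174²) = 132.783.
The smallest integer n is 133.

133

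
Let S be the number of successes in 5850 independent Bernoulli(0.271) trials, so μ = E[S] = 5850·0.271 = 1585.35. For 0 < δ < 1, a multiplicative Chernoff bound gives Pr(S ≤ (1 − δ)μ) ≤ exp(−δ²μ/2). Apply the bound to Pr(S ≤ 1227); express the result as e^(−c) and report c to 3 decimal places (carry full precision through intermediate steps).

40.500

Write 1227 = (1 − δ)μ, so δ = 1 − 1227/1585.35 = 0.2260384…
Then the exponent is δ²μ/2 = (μ − 1227)²/(2μ) = 40.500433.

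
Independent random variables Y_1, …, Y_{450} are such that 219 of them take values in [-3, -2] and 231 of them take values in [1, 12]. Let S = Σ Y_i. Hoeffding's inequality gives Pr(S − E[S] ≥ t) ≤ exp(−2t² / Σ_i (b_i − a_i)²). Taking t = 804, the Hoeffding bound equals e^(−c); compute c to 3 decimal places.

Σ(b_i − a_i)² = 219·1² + 231·11² = 28170.
c = 2t² / 28170 = 2·804² / 28170 = 45.8939.

45.894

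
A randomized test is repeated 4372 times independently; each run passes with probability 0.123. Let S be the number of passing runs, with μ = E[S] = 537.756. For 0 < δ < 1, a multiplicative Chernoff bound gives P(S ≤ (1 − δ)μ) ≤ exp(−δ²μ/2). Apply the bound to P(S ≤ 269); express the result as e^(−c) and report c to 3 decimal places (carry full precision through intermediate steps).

Write 269 = (1 − δ)μ, so δ = 1 − 269/537.756 = 0.4997731…
Then the exponent is δ²μ/2 = (μ − 269)²/(2μ) = 67.158514.

67.159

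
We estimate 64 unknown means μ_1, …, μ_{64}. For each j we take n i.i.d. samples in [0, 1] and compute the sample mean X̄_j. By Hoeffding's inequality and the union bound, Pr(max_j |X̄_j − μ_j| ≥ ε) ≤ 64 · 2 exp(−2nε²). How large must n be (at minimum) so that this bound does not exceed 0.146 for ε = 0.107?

Need 2·64·exp(−2nε²) ≤ 0.146, i.e. exp(−2nε²) ≤ 0.146/128.
So 2nε² ≥ ln(128/0.146) = 6.776179.
Hence n ≥ 6.776179/(2·0.107²) = 295.929.
The smallest integer n is 296.

296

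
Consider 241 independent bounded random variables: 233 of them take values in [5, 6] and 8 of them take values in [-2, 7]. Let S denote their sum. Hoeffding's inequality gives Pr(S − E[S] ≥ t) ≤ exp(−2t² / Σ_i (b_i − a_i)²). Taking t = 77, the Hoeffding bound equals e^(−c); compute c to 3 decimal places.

Σ(b_i − a_i)² = 233·1² + 8·9² = 881.
c = 2t² / 881 = 2·77² / 881 = 13.4597.

13.460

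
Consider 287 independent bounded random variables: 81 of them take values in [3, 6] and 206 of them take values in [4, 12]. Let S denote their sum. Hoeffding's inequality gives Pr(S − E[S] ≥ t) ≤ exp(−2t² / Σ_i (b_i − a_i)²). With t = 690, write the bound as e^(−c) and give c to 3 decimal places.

Σ(b_i − a_i)² = 81·3² + 206·8² = 13913.
c = 2t² / 13913 = 2·690² / 13913 = 68.4396.

68.440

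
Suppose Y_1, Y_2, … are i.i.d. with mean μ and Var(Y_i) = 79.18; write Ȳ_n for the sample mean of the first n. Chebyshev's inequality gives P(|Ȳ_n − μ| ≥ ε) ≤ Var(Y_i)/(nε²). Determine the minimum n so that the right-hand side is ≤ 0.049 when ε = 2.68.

225

Require 79.18/(n·2.68²) ≤ 0.049, i.e. n ≥ 79.18/(0.049·2.68²) = 224.983.
The smallest integer n is 225.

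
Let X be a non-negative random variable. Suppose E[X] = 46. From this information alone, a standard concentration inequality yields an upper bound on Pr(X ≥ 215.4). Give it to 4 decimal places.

Only the mean of a non-negative variable is known, so Markov's inequality is the applicable tail bound.
Markov's inequality: for a non-negative random variable, Pr(X ≥ a) ≤ E[X]/a.
Here E[X] = 46 and a = 215.4, so the bound is 46/215.4 = 0.2136.

0.2136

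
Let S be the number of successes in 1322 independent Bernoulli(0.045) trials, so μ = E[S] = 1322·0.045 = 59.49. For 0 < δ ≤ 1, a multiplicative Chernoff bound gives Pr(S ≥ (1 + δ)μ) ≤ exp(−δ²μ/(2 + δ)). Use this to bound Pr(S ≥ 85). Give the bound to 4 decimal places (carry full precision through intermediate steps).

0.0111

Write 85 = (1 + δ)μ, so δ = 85/59.49 − 1 = 0.4288116…
Then the exponent is δ²μ/(2 + δ) = (85 − μ)² / (μ·(2 + δ)) = 4.503842.
Bound = exp(−4.503842) = 0.01107.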